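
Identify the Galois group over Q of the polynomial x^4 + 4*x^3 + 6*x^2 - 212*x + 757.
A_4 (also written A4)

The polynomial is an irreducible quartic over Q and its discriminant is 176319369216 = 419904^2, a perfect square, so the Galois group is contained in A_4. The resolvent cubic y^3 - 6*y^2 - 3876*y - 38888 is irreducible over Q. An irreducible resolvent with square discriminant gives A_4.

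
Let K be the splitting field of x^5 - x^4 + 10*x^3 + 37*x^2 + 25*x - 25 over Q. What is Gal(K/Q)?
D_5

The polynomial f is an irreducible quintic over Q, so G = Gal(f/Q) is a transitive subgroup of S_5: one of C_5 (5T1, order 5), D_5 (5T2, order 10), F_20 (5T3, order 20), A_5 (5T4, order 60) or S_5 (5T5, order 120). The discriminant of f is 224225925625 = 473525^2, a perfect square, so G is contained in A_5. The transitive groups of degree 5 contained in A_5 are: C_5 (5T1, order 5), D_5 (5T2, order 10), A_5 (5T4, order 60). By Dedekind's theorem, for a prime p not dividing disc(f) the degrees of the irreducible factors of f mod p form the cycle type of an element of G. Factoring f modulo the 23 such primes p <= 103 (skipping 5, 13, 31, 47, which divide the discriminant), each new pattern first appears at: mod 2: f = (x^5 + x^4 + x^2 + x + 1), pattern 5; mod 11: f = (x + 2)(x^2 + 2x + 2)(x^2 + 6x + 2), pattern 2+2+1; mod 83: f = (x + 21)(x + 46)(x + 49)(x + 53)(x + 79), pattern 1+1+1+1+1. No other pattern occurs in this range, so the set of observed cycle types is {5, 2+2+1, 1+1+1+1+1}. The candidates containing elements of all these cycle types are D_5 (5T2) of order 10, A_5 (5T4) of order 60; the others are excluded. The observed types are precisely the cycle types that occur in D_5 (5T2). Each of the other remaining candidates has further cycle types, and by the Chebotarev density theorem the matching factorization patterns would occur for a proportion of primes equal to their share of the group: A_5 (5T4) additionally contains elements of type 3+1+1 (20 of its 60 elements, about 33% of primes). None of the 23 primes tested shows any such pattern (for each of these groups the chance of that is below 10^-4), which rules them out. Hence G = D_5 (5T2), of order 10.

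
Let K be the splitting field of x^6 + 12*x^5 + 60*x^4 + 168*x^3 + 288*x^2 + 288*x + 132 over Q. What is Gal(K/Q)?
The polynomial f is an irreducible sextic over Q, so G = Gal(f/Q) is one of the 16 transitive subgroups 6T1, ..., 6T16 of S_6. The discriminant of f is 1289945088, which is not a perfect square, so G is not contained in A_6. The transitive groups of degree 6 not contained in A_6 are: C_6 (6T1, order 6), S_3 (6T2, order 6), D_6 (6T3, order 12), C_3 x S_3 (6T5, order 18), A_4 x C_2 (6T6, order 24), S_4 (6T8, order 24), S_3 x S_3 (6T9, order 36), S_4 x C_2 (6T11, order 48), (S_3 x S_3) : C_2 (6T13, order 72), PGL(2,5) (6T14, order 120), S_6 (6T16, order 720). By Dedekind's theorem, for a prime p not dividing disc(f) the degrees of the irreducible factors of f mod p form the cycle type of an element of G. Factoring f modulo the 23 such primes p <= 97 (skipping 2, 3, which divide the discriminant), each new pattern first appears at: mod 5: f = (x^6 + 2x^5 + 3x^3 + 3x^2 + 3x + 2), pattern 6; mod 11: f = (x)(x + 5)(x^2 + x + 7)(x^2 + 6x + 1), pattern 2+2+1+1; mod 13: f = (x + 1)(x + 6)(x + 12)(x^3 + 6x^2 + 12x + 4), pattern 3+1+1+1; mod 31: f = (x^2 + x + 26)(x^2 + 20x + 23)(x^2 + 22x + 25), pattern 2+2+2; mod 97: f = (x^3 + 6x^2 + 12x + 32)(x^3 + 6x^2 + 12x + 89), pattern 3+3. No other pattern occurs in this range, so the set of observed cycle types is {6, 2+2+1+1, 3+1+1+1, 2+2+2, 3+3}. The candidates containing elements of all these cycle types are S_3 x S_3 (6T9) of order 36, (S_3 x S_3) : C_2 (6T13) of order 72, S_6 (6T16) of order 720; the others are excluded. The observed types are precisely the cycle types that occur in S_3 x S_3 (6T9) (apart from the identity). Each of the other remaining candidates has further cycle types, and by the Chebotarev density theorem the matching factorization patterns would occur for a proportion of primes equal to their share of the group: (S_3 x S_3) : C_2 (6T13) additionally contains elements of type 4+2, 3+2+1, 2+1+1+1+1 (36 of its 72 elements, about 50% of primes); S_6 (6T16) additionally contains elements of type 5+1, 4+2, 4+1+1, 3+2+1, 2+1+1+1+1 (459 of its 720 elements, about 64% of primes). None of the 23 primes tested shows any such pattern (for each of these groups the chance of that is below 10^-4), which rules them out. Hence G = S_3 x S_3 (6T9), of order 36.

S_3 x S_3 (also written G36-)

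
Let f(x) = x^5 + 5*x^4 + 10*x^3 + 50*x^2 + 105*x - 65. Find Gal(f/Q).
The polynomial f is an irreducible quintic over Q, so G = Gal(f/Q) is a transitive subgroup of S_5: one of C_5 (5T1, order 5), D_5 (5T2, order 10), F_20 (5T3, order 20), A_5 (5T4, order 60) or S_5 (5T5, order 120). The discriminant of f is 574944050000, which is not a perfect square, so G is not contained in A_5. The transitive groups of degree 5 not contained in A_5 are: F_20 (5T3, order 20), S_5 (5T5, order 120). By Dedekind's theorem, for a prime p not dividing disc(f) the degrees of the irreducible factors of f mod p form the cycle type of an element of G. Factoring f modulo the 18 such primes p <= 71 (skipping 2, 5, which divide the discriminant), each new pattern first appears at: mod 3: f = (x + 1)(x^4 + x^3 + 2x + 1), pattern 4+1; mod 11: f = (x^5 + 5x^4 + 10x^3 + 6x^2 + 6x + 1), pattern 5; mod 19: f = (x + 3)(x^2 + 8x + 8)(x^2 + 13x + 6), pattern 2+2+1. No other pattern occurs in this range, so the set of observed cycle types is {4+1, 5, 2+2+1}. The candidates containing elements of all these cycle types are F_20 (5T3) of order 20, S_5 (5T5) of order 120; the others are excluded. The observed types are precisely the cycle types that occur in F_20 (5T3) (apart from the identity). Each of the other remaining candidates has further cycle types, and by the Chebotarev density theorem the matching factorization patterns would occur for a proportion of primes equal to their share of the group: S_5 (5T5) additionally contains elements of type 3+2, 3+1+1, 2+1+1+1 (50 of its 120 elements, about 42% of primes). None of the 18 primes tested shows any such pattern (for each of these groups the chance of that is below 10^-4), which rules them out. Hence G = F_20 (5T3), of order 20.

F_20 (also written F20)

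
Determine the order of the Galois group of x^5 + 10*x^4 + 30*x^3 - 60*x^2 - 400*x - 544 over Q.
10

The degree of the splitting field over Q equals the order of the Galois group, so first determine the group. The polynomial f is an irreducible quintic over Q, so G = Gal(f/Q) is a transitive subgroup of S_5: one of C_5 (5T1, order 5), D_5 (5T2, order 10), F_20 (5T3, order 20), A_5 (5T4, order 60) or S_5 (5T5, order 120). The discriminant of f is 23040000000000 = 4800000^2, a perfect square, so G is contained in A_5. The transitive groups of degree 5 contained in A_5 are: C_5 (5T1, order 5), D_5 (5T2, order 10), A_5 (5T4, order 60). By Dedekind's theorem, for a prime p not dividing disc(f) the degrees of the irreducible factors of f mod p form the cycle type of an element of G. Factoring f modulo the 23 such primes p <= 101 (skipping 2, 3, 5, which divide the discriminant), each new pattern first appears at: mod 7: f = (x^5 + 3x^4 + 2x^3 + 3x^2 + 6x + 2), pattern 5; mod 17: f = (x)(x^2 + 3x + 8)(x^2 + 7x + 1), pattern 2+2+1. No other pattern occurs in this range, so the set of observed cycle types is {5, 2+2+1}. The candidates containing elements of all these cycle types are D_5 (5T2) of order 10, A_5 (5T4) of order 60; the others are excluded. The observed types are precisely the cycle types that occur in D_5 (5T2) (apart from the identity). Each of the other remaining candidates has further cycle types, and by the Chebotarev density theorem the matching factorization patterns would occur for a proportion of primes equal to their share of the group: A_5 (5T4) additionally contains elements of type 3+1+1 (20 of its 60 elements, about 33% of primes). None of the 23 primes tested shows any such pattern (for each of these groups the chance of that is below 10^-4), which rules them out. Hence G = D_5 (5T2), of order 10. The Galois group D_5 (5T2) has order 10, so the splitting field has degree 10 over Q.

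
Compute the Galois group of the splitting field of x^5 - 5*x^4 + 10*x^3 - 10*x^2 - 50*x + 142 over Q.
A_5, the alternating group on 5 letters

The polynomial f is an irreducible quintic over Q, so G = Gal(f/Q) is a transitive subgroup of S_5: one of C_5 (5T1, order 5), D_5 (5T2, order 10), F_20 (5T3, order 20), A_5 (5T4, order 60) or S_5 (5T5, order 120). The discriminant of f is 58564000000 = 242000^2, a perfect square, so G is contained in A_5. The transitive groups of degree 5 contained in A_5 are: C_5 (5T1, order 5), D_5 (5T2, order 10), A_5 (5T4, order 60). By Dedekind's theorem, for a prime p not dividing disc(f) the degrees of the irreducible factors of f mod p form the cycle type of an element of G. Factoring f modulo the 3 such primes p <= 13 (skipping 2, 5, 11, which divide the discriminant), each new pattern first appears at: mod 3: f = (x^5 + x^4 + x^3 + 2x^2 + x + 1), pattern 5; mod 13: f = (x + 5)(x + 7)(x^3 + 9x^2 + 10x + 10), pattern 3+1+1. No other pattern occurs in this range, so the set of observed cycle types is {5, 3+1+1}. Among the candidates above, the only group containing elements of all these cycle types is A_5 (5T4) — each of C_5 (5T1), D_5 (5T2) lacks at least one of them. Hence G = A_5 (5T4), of order 60.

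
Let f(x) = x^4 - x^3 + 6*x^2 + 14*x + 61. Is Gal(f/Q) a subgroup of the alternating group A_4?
The polynomial is irreducible of degree 4 over Q. Its discriminant is 66430125, which is not a perfect square. A Galois group lies in the alternating group exactly when the discriminant is a square in Q, so the Galois group (C_4) is not contained in A_4.

No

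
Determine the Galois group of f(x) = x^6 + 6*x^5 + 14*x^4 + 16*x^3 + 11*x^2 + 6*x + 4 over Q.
The polynomial f is an irreducible sextic over Q, so G = Gal(f/Q) is one of the 16 transitive subgroups 6T1, ..., 6T16 of S_6. The discriminant of f is -5120000, which is not a perfect square, so G is not contained in A_6. The transitive groups of degree 6 not contained in A_6 are: C_6 (6T1, order 6), S_3 (6T2, order 6), D_6 (6T3, order 12), C_3 x S_3 (6T5, order 18), A_4 x C_2 (6T6, order 24), S_4 (6T8, order 24), S_3 x S_3 (6T9, order 36), S_4 x C_2 (6T11, order 48), (S_3 x S_3) : C_2 (6T13, order 72), PGL(2,5) (6T14, order 120), S_6 (6T16, order 720). By Dedekind's theorem, for a prime p not dividing disc(f) the degrees of the irreducible factors of f mod p form the cycle type of an element of G. Factoring f modulo the 22 such primes p <= 89 (skipping 2, 5, which divide the discriminant), each new pattern first appears at: mod 3: f = (x^3 + x^2 + 2x + 1)(x^3 + 2x^2 + x + 1), pattern 3+3; mod 7: f = (x^2 + x + 6)(x^2 + 2x + 3)(x^2 + 3x + 1), pattern 2+2+2; mod 13: f = (x + 5)(x + 10)(x^4 + 4x^3 + 8x^2 + 8x + 11), pattern 4+1+1; mod 43: f = (x + 13)(x + 32)(x^2 + 2x + 5)(x^2 + 2x + 11), pattern 2+2+1+1. No other pattern occurs in this range, so the set of observed cycle types is {3+3, 2+2+2, 4+1+1, 2+2+1+1}. The candidates containing elements of all these cycle types are S_4 (6T8) of order 24, S_4 x C_2 (6T11) of order 48, PGL(2,5) (6T14) of order 120, S_6 (6T16) of order 720; the others are excluded. The observed types are precisely the cycle types that occur in S_4 (6T8) (apart from the identity). Each of the other remaining candidates has further cycle types, and by the Chebotarev density theorem the matching factorization patterns would occur for a proportion of primes equal to their share of the group: S_4 x C_2 (6T11) additionally contains elements of type 6, 4+2, 2+1+1+1+1 (17 of its 48 elements, about 35% of primes); PGL(2,5) (6T14) additionally contains elements of type 6, 5+1 (44 of its 120 elements, about 37% of primes); S_6 (6T16) additionally contains elements of type 6, 5+1, 4+2, 3+2+1, 3+1+1+1, 2+1+1+1+1 (529 of its 720 elements, about 73% of primes). None of the 22 primes tested shows any such pattern (for each of these groups the chance of that is below 10^-4), which rules them out. Hence G = S_4 (6T8), of order 24.

S_4 (order 24)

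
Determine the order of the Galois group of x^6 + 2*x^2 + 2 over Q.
The degree of the splitting field over Q equals the order of the Galois group, so first determine the group. The polynomial f is an irreducible sextic over Q, so G = Gal(f/Q) is one of the 16 transitive subgroups 6T1, ..., 6T16 of S_6. The discriminant of f is -2508800, which is not a perfect square, so G is not contained in A_6. The transitive groups of degree 6 not contained in A_6 are: C_6 (6T1, order 6), S_3 (6T2, order 6), D_6 (6T3, order 12), C_3 x S_3 (6T5, order 18), A_4 x C_2 (6T6, order 24), S_4 (6T8, order 24), S_3 x S_3 (6T9, order 36), S_4 x C_2 (6T11, order 48), (S_3 x S_3) : C_2 (6T13, order 72), PGL(2,5) (6T14, order 120), S_6 (6T16, order 720). By Dedekind's theorem, for a prime p not dividing disc(f) the degrees of the irreducible factors of f mod p form the cycle type of an element of G. Factoring f modulo the 17 such primes p <= 71 (skipping 2, 5, 7, which divide the discriminant), each new pattern first appears at: mod 3: f = (x^3 + x^2 + 2x + 1)(x^3 + 2x^2 + 2x + 2), pattern 3+3; mod 13: f = (x^6 + 2x^2 + 2), pattern 6; mod 19: f = (x^2 + 5)(x^4 + 14x^2 + 8), pattern 4+2; mod 23: f = (x + 11)(x + 12)(x^4 + 6x^2 + 15), pattern 4+1+1; mod 53: f = (x^2 + 45)(x^2 + 11x + 38)(x^2 + 42x + 38), pattern 2+2+2; mod 59: f = (x + 4)(x + 55)(x^2 + 5x + 50)(x^2 + 54x + 50), pattern 2+2+1+1; mod 71: f = (x + 8)(x + 11)(x + 60)(x + 63)(x^2 + 43), pattern 2+1+1+1+1. No other pattern occurs in this range, so the set of observed cycle types is {3+3, 6, 4+2, 4+1+1, 2+2+2, 2+2+1+1, 2+1+1+1+1}. The candidates containing elements of all these cycle types are S_4 x C_2 (6T11) of order 48, S_6 (6T16) of order 720; the others are excluded. The observed types are precisely the cycle types that occur in S_4 x C_2 (6T11) (apart from the identity). Each of the other remaining candidates has further cycle types, and by the Chebotarev density theorem the matching factorization patterns would occur for a proportion of primes equal to their share of the group: S_6 (6T16) additionally contains elements of type 5+1, 3+2+1, 3+1+1+1 (304 of its 720 elements, about 42% of primes). None of the 17 primes tested shows any such pattern (for each of these groups the chance of that is below 10^-4), which rules them out. Hence G = S_4 x C_2 (6T11), of order 48. The Galois group S_4 x C_2 (6T11) has order 48, so the splitting field has degree 48 over Q.

48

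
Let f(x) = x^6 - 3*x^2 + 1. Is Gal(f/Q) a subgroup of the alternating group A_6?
The polynomial is irreducible of degree 6 over Q. Its discriminant is -419904, which is not a perfect square. A Galois group lies in the alternating group exactly when the discriminant is a square in Q, so the Galois group (A_4 x C_2) is not contained in A_6.

No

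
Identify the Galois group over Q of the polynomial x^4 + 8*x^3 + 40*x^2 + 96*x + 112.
The polynomial is an irreducible quartic over Q and its discriminant is 8388608, which is not a perfect square, so the Galois group is not contained in A_4. The resolvent cubic y^3 - 40*y^2 + 320*y + 1536 has exactly one rational root, so the Galois group is C_4 or D_4. The quartic becomes reducible over Q(sqrt(disc)), so the group is C_4.

C_4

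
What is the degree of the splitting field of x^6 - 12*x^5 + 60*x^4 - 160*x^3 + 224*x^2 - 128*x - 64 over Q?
The degree of the splitting field over Q equals the order of the Galois group, so first determine the group. The polynomial f is an irreducible sextic over Q, so G = Gal(f/Q) is one of the 16 transitive subgroups 6T1, ..., 6T16 of S_6. The discriminant of f is 36352603193344 = 6029312^2, a perfect square, so G is contained in A_6. The transitive groups of degree 6 contained in A_6 are: A_4 (6T4, order 12), S_4 (6T7, order 24), (C_3 x C_3) : C_4 (6T10, order 36), PSL(2,5) (6T12, order 60), A_6 (6T15, order 360). By Dedekind's theorem, for a prime p not dividing disc(f) the degrees of the irreducible factors of f mod p form the cycle type of an element of G. Factoring f modulo the 79 such primes p <= 419 (skipping 2, 23, which divide the discriminant), each new pattern first appears at: mod 3: f = (x^3 + x^2 + x + 2)(x^3 + 2x^2 + 1), pattern 3+3; mod 5: f = (x^2 + x + 1)(x^4 + 2x^3 + 2x^2 + x + 1), pattern 4+2; mod 19: f = (x + 7)(x + 8)(x^2 + 14x + 9)(x^2 + 16x + 5), pattern 2+2+1+1; mod 223: f = (x + 30)(x + 65)(x + 107)(x + 112)(x + 154)(x + 189), pattern 1+1+1+1+1+1. No other pattern occurs in this range, so the set of observed cycle types is {3+3, 4+2, 2+2+1+1, 1+1+1+1+1+1}. The candidates containing elements of all these cycle types are S_4 (6T7) of order 24, (C_3 x C_3) : C_4 (6T10) of order 36, A_6 (6T15) of order 360; the others are excluded. The observed types are precisely the cycle types that occur in S_4 (6T7). Each of the other remaining candidates has further cycle types, and by the Chebotarev density theorem the matching factorization patterns would occur for a proportion of primes equal to their share of the group: (C_3 x C_3) : C_4 (6T10) additionally contains elements of type 3+1+1+1 (4 of its 36 elements, about 11% of primes); A_6 (6T15) additionally contains elements of type 5+1, 3+1+1+1 (184 of its 360 elements, about 51% of primes). None of the 79 primes tested shows any such pattern (for each of these groups the chance of that is below 10^-4), which rules them out. Hence G = S_4 (6T7), of order 24. The Galois group S_4 (6T7) has order 24, so the splitting field has degree 24 over Q.

24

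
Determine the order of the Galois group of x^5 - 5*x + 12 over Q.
10

The degree of the splitting field over Q equals the order of the Galois group, so first determine the group. The polynomial f is an irreducible quintic over Q, so G = Gal(f/Q) is a transitive subgroup of S_5: one of C_5 (5T1, order 5), D_5 (5T2, order 10), F_20 (5T3, order 20), A_5 (5T4, order 60) or S_5 (5T5, order 120). The discriminant of f is 64000000 = 8000^2, a perfect square, so G is contained in A_5. The transitive groups of degree 5 contained in A_5 are: C_5 (5T1, order 5), D_5 (5T2, order 10), A_5 (5T4, order 60). By Dedekind's theorem, for a prime p not dividing disc(f) the degrees of the irreducible factors of f mod p form the cycle type of an element of G. Factoring f modulo the 23 such primes p <= 97 (skipping 2, 5, which divide the discriminant), each new pattern first appears at: mod 3: f = (x)(x^2 + x + 2)(x^2 + 2x + 2), pattern 2+2+1; mod 7: f = (x^5 + 2x + 5), pattern 5. No other pattern occurs in this range, so the set of observed cycle types is {2+2+1, 5}. The candidates containing elements of all these cycle types are D_5 (5T2) of order 10, A_5 (5T4) of order 60; the others are excluded. The observed types are precisely the cycle types that occur in D_5 (5T2) (apart from the identity). Each of the other remaining candidates has further cycle types, and by the Chebotarev density theorem the matching factorization patterns would occur for a proportion of primes equal to their share of the group: A_5 (5T4) additionally contains elements of type 3+1+1 (20 of its 60 elements, about 33% of primes). None of the 23 primes tested shows any such pattern (for each of these groups the chance of that is below 10^-4), which rules them out. Hence G = D_5 (5T2), of order 10. The Galois group D_5 (5T2) has order 10, so the splitting field has degree 10 over Q.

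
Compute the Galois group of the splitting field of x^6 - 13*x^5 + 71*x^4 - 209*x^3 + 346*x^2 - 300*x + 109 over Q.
(C_3 x C_3) : C_4 (also written G36+)

The polynomial f is an irreducible sextic over Q, so G = Gal(f/Q) is one of the 16 transitive subgroups 6T1, ..., 6T16 of S_6. The discriminant of f is 525625 = 725^2, a perfect square, so G is contained in A_6. The transitive groups of degree 6 contained in A_6 are: A_4 (6T4, order 12), S_4 (6T7, order 24), (C_3 x C_3) : C_4 (6T10, order 36), PSL(2,5) (6T12, order 60), A_6 (6T15, order 360). By Dedekind's theorem, for a prime p not dividing disc(f) the degrees of the irreducible factors of f mod p form the cycle type of an element of G. Factoring f modulo the 19 such primes p <= 73 (skipping 5, 29, which divide the discriminant), each new pattern first appears at: mod 2: f = (x^2 + x + 1)(x^4 + x + 1), pattern 4+2; mod 11: f = (x^3 + x^2 + 3x + 9)(x^3 + 8x^2 + 5x + 6), pattern 3+3; mod 19: f = (x + 5)(x + 6)(x^2 + 3x + 8)(x^2 + 11x + 17), pattern 2+2+1+1; mod 61: f = (x + 17)(x + 24)(x + 31)(x^3 + 37x^2 + 59x + 11), pattern 3+1+1+1. No other pattern occurs in this range, so the set of observed cycle types is {4+2, 3+3, 2+2+1+1, 3+1+1+1}. The candidates containing elements of all these cycle types are (C_3 x C_3) : C_4 (6T10) of order 36, A_6 (6T15) of order 360; the others are excluded. The observed types are precisely the cycle types that occur in (C_3 x C_3) : C_4 (6T10) (apart from the identity). Each of the other remaining candidates has further cycle types, and by the Chebotarev density theorem the matching factorization patterns would occur for a proportion of primes equal to their share of the group: A_6 (6T15) additionally contains elements of type 5+1 (144 of its 360 elements, about 40% of primes). None of the 19 primes tested shows any such pattern (for each of these groups the chance of that is below 10^-4), which rules them out. Hence G = (C_3 x C_3) : C_4 (6T10), of order 36.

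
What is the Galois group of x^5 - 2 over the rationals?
F_20 (order 20)

The polynomial f is an irreducible quintic over Q, so G = Gal(f/Q) is a transitive subgroup of S_5: one of C_5 (5T1, order 5), D_5 (5T2, order 10), F_20 (5T3, order 20), A_5 (5T4, order 60) or S_5 (5T5, order 120). The discriminant of f is 50000, which is not a perfect square, so G is not contained in A_5. The transitive groups of degree 5 not contained in A_5 are: F_20 (5T3, order 20), S_5 (5T5, order 120). By Dedekind's theorem, for a prime p not dividing disc(f) the degrees of the irreducible factors of f mod p form the cycle type of an element of G. Factoring f modulo the 18 such primes p <= 71 (skipping 2, 5, which divide the discriminant), each new pattern first appears at: mod 3: f = (x + 1)(x^4 + 2x^3 + x^2 + 2x + 1), pattern 4+1; mod 11: f = (x^5 + 9), pattern 5; mod 19: f = (x + 4)(x^2 + 16x + 16)(x^2 + 18x + 16), pattern 2+2+1. No other pattern occurs in this range, so the set of observed cycle types is {4+1, 5, 2+2+1}. The candidates containing elements of all these cycle types are F_20 (5T3) of order 20, S_5 (5T5) of order 120; the others are excluded. The observed types are precisely the cycle types that occur in F_20 (5T3) (apart from the identity). Each of the other remaining candidates has further cycle types, and by the Chebotarev density theorem the matching factorization patterns would occur for a proportion of primes equal to their share of the group: S_5 (5T5) additionally contains elements of type 3+2, 3+1+1, 2+1+1+1 (50 of its 120 elements, about 42% of primes). None of the 18 primes tested shows any such pattern (for each of these groups the chance of that is below 10^-4), which rules them out. Hence G = F_20 (5T3), of order 20.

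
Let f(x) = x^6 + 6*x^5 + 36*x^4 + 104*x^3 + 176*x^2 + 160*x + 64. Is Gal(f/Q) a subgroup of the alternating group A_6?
No

The polynomial is irreducible of degree 6 over Q. Its discriminant is -18046378835968, which is not a perfect square. A Galois group lies in the alternating group exactly when the discriminant is a square in Q, so the Galois group (C_6) is not contained in A_6.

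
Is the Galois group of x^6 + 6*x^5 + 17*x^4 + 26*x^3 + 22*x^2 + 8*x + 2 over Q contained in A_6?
The polynomial is irreducible of degree 6 over Q. Its discriminant is -187648, which is not a perfect square. A Galois group lies in the alternating group exactly when the discriminant is a square in Q, so the Galois group ((S_3 x S_3) : C_2) is not contained in A_6.

No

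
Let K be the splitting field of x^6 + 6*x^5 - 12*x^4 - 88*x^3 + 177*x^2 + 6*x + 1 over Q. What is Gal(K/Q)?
The polynomial f is an irreducible sextic over Q, so G = Gal(f/Q) is one of the 16 transitive subgroups 6T1, ..., 6T16 of S_6. The discriminant of f is -4498962269925312, which is not a perfect square, so G is not contained in A_6. The transitive groups of degree 6 not contained in A_6 are: C_6 (6T1, order 6), S_3 (6T2, order 6), D_6 (6T3, order 12), C_3 x S_3 (6T5, order 18), A_4 x C_2 (6T6, order 24), S_4 (6T8, order 24), S_3 x S_3 (6T9, order 36), S_4 x C_2 (6T11, order 48), (S_3 x S_3) : C_2 (6T13, order 72), PGL(2,5) (6T14, order 120), S_6 (6T16, order 720). By Dedekind's theorem, for a prime p not dividing disc(f) the degrees of the irreducible factors of f mod p form the cycle type of an element of G. Factoring f modulo the 29 such primes p <= 137 (skipping 2, 3, 7, 23, which divide the discriminant), each new pattern first appears at: mod 5: f = (x^6 + x^5 + 3x^4 + 2x^3 + 2x^2 + x + 1), pattern 6; mod 11: f = (x + 8)(x^5 + 9x^4 + 4x^3 + x^2 + 4x + 7), pattern 5+1; mod 13: f = (x + 5)(x + 12)(x^4 + 2x^3 + 11x^2 + 8x + 5), pattern 4+1+1; mod 43: f = (x^3 + x^2 + 34x + 35)(x^3 + 5x^2 + 35x + 16), pattern 3+3; mod 61: f = (x^2 + 22x + 53)(x^2 + 46x + 8)(x^2 + 60x + 20), pattern 2+2+2; mod 137: f = (x + 93)(x + 116)(x^2 + x + 45)(x^2 + 70x + 2), pattern 2+2+1+1. No other pattern occurs in this range, so the set of observed cycle types is {6, 5+1, 4+1+1, 3+3, 2+2+2, 2+2+1+1}. The candidates containing elements of all these cycle types are PGL(2,5) (6T14) of order 120, S_6 (6T16) of order 720; the others are excluded. The observed types are precisely the cycle types that occur in PGL(2,5) (6T14) (apart from the identity). Each of the other remaining candidates has further cycle types, and by the Chebotarev density theorem the matching factorization patterns would occur for a proportion of primes equal to their share of the group: S_6 (6T16) additionally contains elements of type 4+2, 3+2+1, 3+1+1+1, 2+1+1+1+1 (265 of its 720 elements, about 37% of primes). None of the 29 primes tested shows any such pattern (for each of these groups the chance of that is below 10^-4), which rules them out. Hence G = PGL(2,5) (6T14), of order 120.

PGL(2,5) (also written S5(6))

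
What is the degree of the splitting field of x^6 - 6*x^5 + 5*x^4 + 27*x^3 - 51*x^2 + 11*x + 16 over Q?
60

The degree of the splitting field over Q equals the order of the Galois group, so first determine the group. The polynomial f is an irreducible sextic over Q, so G = Gal(f/Q) is one of the 16 transitive subgroups 6T1, ..., 6T16 of S_6. The discriminant of f is 30991489 = 5567^2, a perfect square, so G is contained in A_6. The transitive groups of degree 6 contained in A_6 are: A_4 (6T4, order 12), S_4 (6T7, order 24), (C_3 x C_3) : C_4 (6T10, order 36), PSL(2,5) (6T12, order 60), A_6 (6T15, order 360). By Dedekind's theorem, for a prime p not dividing disc(f) the degrees of the irreducible factors of f mod p form the cycle type of an element of G. Factoring f modulo the 21 such primes p <= 79 (skipping 19, which divides the discriminant), each new pattern first appears at: mod 2: f = (x)(x^5 + x^3 + x^2 + x + 1), pattern 5+1; mod 7: f = (x^3 + 2x^2 + 4x + 5)(x^3 + 6x^2 + 3x + 6), pattern 3+3; mod 61: f = (x + 1)(x + 23)(x^2 + 44x + 55)(x^2 + 48x + 60), pattern 2+2+1+1. No other pattern occurs in this range, so the set of observed cycle types is {5+1, 3+3, 2+2+1+1}. The candidates containing elements of all these cycle types are PSL(2,5) (6T12) of order 60, A_6 (6T15) of order 360; the others are excluded. The observed types are precisely the cycle types that occur in PSL(2,5) (6T12) (apart from the identity). Each of the other remaining candidates has further cycle types, and by the Chebotarev density theorem the matching factorization patterns would occur for a proportion of primes equal to their share of the group: A_6 (6T15) additionally contains elements of type 4+2, 3+1+1+1 (130 of its 360 elements, about 36% of primes). None of the 21 primes tested shows any such pattern (for each of these groups the chance of that is below 10^-4), which rules them out. Hence G = PSL(2,5) (6T12), of order 60. The Galois group PSL(2,5) (6T12) has order 60, so the splitting field has degree 60 over Q.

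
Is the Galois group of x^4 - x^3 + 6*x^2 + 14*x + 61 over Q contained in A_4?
No

The polynomial is irreducible of degree 4 over Q. Its discriminant is 66430125, which is not a perfect square. A Galois group lies in the alternating group exactly when the discriminant is a square in Q, so the Galois group (C_4) is not contained in A_4.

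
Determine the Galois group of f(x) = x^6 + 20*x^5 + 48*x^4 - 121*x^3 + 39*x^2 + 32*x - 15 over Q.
The polynomial f is an irreducible sextic over Q, so G = Gal(f/Q) is one of the 16 transitive subgroups 6T1, ..., 6T16 of S_6. The discriminant of f is 30991489 = 5567^2, a perfect square, so G is contained in A_6. The transitive groups of degree 6 contained in A_6 are: A_4 (6T4, order 12), S_4 (6T7, order 24), (C_3 x C_3) : C_4 (6T10, order 36), PSL(2,5) (6T12, order 60), A_6 (6T15, order 360). By Dedekind's theorem, for a prime p not dividing disc(f) the degrees of the irreducible factors of f mod p form the cycle type of an element of G. Factoring f modulo the 21 such primes p <= 79 (skipping 19, which divides the discriminant), each new pattern first appears at: mod 2: f = (x + 1)(x^5 + x^4 + x^3 + x + 1), pattern 5+1; mod 7: f = (x^3 + 3)(x^3 + 6x^2 + 6x + 2), pattern 3+3; mod 61: f = (x + 8)(x + 14)(x^2 + 3x + 37)(x^2 + 56x + 19), pattern 2+2+1+1. No other pattern occurs in this range, so the set of observed cycle types is {5+1, 3+3, 2+2+1+1}. The candidates containing elements of all these cycle types are PSL(2,5) (6T12) of order 60, A_6 (6T15) of order 360; the others are excluded. The observed types are precisely the cycle types that occur in PSL(2,5) (6T12) (apart from the identity). Each of the other remaining candidates has further cycle types, and by the Chebotarev density theorem the matching factorization patterns would occur for a proportion of primes equal to their share of the group: A_6 (6T15) additionally contains elements of type 4+2, 3+1+1+1 (130 of its 360 elements, about 36% of primes). None of the 21 primes tested shows any such pattern (for each of these groups the chance of that is below 10^-4), which rules them out. Hence G = PSL(2,5) (6T12), of order 60.

6T12: PSL(2,5)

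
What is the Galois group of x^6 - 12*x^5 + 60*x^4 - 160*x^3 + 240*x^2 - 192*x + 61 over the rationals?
D_6, the dihedral group of order 12

The polynomial f is an irreducible sextic over Q, so G = Gal(f/Q) is one of the 16 transitive subgroups 6T1, ..., 6T16 of S_6. The discriminant of f is 11337408, which is not a perfect square, so G is not contained in A_6. The transitive groups of degree 6 not contained in A_6 are: C_6 (6T1, order 6), S_3 (6T2, order 6), D_6 (6T3, order 12), C_3 x S_3 (6T5, order 18), A_4 x C_2 (6T6, order 24), S_4 (6T8, order 24), S_3 x S_3 (6T9, order 36), S_4 x C_2 (6T11, order 48), (S_3 x S_3) : C_2 (6T13, order 72), PGL(2,5) (6T14, order 120), S_6 (6T16, order 720). By Dedekind's theorem, for a prime p not dividing disc(f) the degrees of the irreducible factors of f mod p form the cycle type of an element of G. Factoring f modulo the 79 such primes p <= 419 (skipping 2, 3, which divide the discriminant), each new pattern first appears at: mod 5: f = (x^2 + x + 2)(x^2 + 3x + 3)(x^2 + 4x + 1), pattern 2+2+2; mod 7: f = (x^6 + 2x^5 + 4x^4 + x^3 + 2x^2 + 4x + 5), pattern 6; mod 11: f = (x + 1)(x + 6)(x^2 + 4x + 8)(x^2 + 10x + 7), pattern 2+2+1+1; mod 13: f = (x^3 + 7x^2 + 12x + 1)(x^3 + 7x^2 + 12x + 9), pattern 3+3; mod 61: f = (x)(x + 24)(x + 26)(x + 31)(x + 33)(x + 57), pattern 1+1+1+1+1+1. No other pattern occurs in this range, so the set of observed cycle types is {2+2+2, 6, 2+2+1+1, 3+3, 1+1+1+1+1+1}. The candidates containing elements of all these cycle types are D_6 (6T3) of order 12, A_4 x C_2 (6T6) of order 24, S_3 x S_3 (6T9) of order 36, S_4 x C_2 (6T11) of order 48, (S_3 x S_3) : C_2 (6T13) of order 72, PGL(2,5) (6T14) of order 120, S_6 (6T16) of order 720; the others are excluded. The observed types are precisely the cycle types that occur in D_6 (6T3). Each of the other remaining candidates has further cycle types, and by the Chebotarev density theorem the matching factorization patterns would occur for a proportion of primes equal to their share of the group: A_4 x C_2 (6T6) additionally contains elements of type 2+1+1+1+1 (3 of its 24 elements, about 12% of primes); S_3 x S_3 (6T9) additionally contains elements of type 3+1+1+1 (4 of its 36 elements, about 11% of primes); S_4 x C_2 (6T11) additionally contains elements of type 4+2, 4+1+1, 2+1+1+1+1 (15 of its 48 elements, about 31% of primes); (S_3 x S_3) : C_2 (6T13) additionally contains elements of type 4+2, 3+2+1, 3+1+1+1, 2+1+1+1+1 (40 of its 72 elements, about 56% of primes); PGL(2,5) (6T14) additionally contains elements of type 5+1, 4+1+1 (54 of its 120 elements, about 45% of primes); S_6 (6T16) additionally contains elements of type 5+1, 4+2, 4+1+1, 3+2+1, 3+1+1+1, 2+1+1+1+1 (499 of its 720 elements, about 69% of primes). None of the 79 primes tested shows any such pattern (for each of these groups the chance of that is below 10^-4), which rules them out. Hence G = D_6 (6T3), of order 12.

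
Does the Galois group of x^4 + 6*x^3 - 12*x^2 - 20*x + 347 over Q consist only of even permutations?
No

The polynomial is irreducible of degree 4 over Q. Its discriminant is 300189776, which is not a perfect square. A Galois group lies in the alternating group exactly when the discriminant is a square in Q, so the Galois group (S_4) is not contained in A_4.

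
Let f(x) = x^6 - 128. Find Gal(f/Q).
6T3: D_6

The polynomial f is an irreducible sextic over Q, so G = Gal(f/Q) is one of the 16 transitive subgroups 6T1, ..., 6T16 of S_6. The discriminant of f is 1603087953297408, which is not a perfect square, so G is not contained in A_6. The transitive groups of degree 6 not contained in A_6 are: C_6 (6T1, order 6), S_3 (6T2, order 6), D_6 (6T3, order 12), C_3 x S_3 (6T5, order 18), A_4 x C_2 (6T6, order 24), S_4 (6T8, order 24), S_3 x S_3 (6T9, order 36), S_4 x C_2 (6T11, order 48), (S_3 x S_3) : C_2 (6T13, order 72), PGL(2,5) (6T14, order 120), S_6 (6T16, order 720). By Dedekind's theorem, for a prime p not dividing disc(f) the degrees of the irreducible factors of f mod p form the cycle type of an element of G. Factoring f modulo the 79 such primes p <= 419 (skipping 2, 3, which divide the discriminant), each new pattern first appears at: mod 5: f = (x^2 + 3)(x^2 + 2x + 3)(x^2 + 3x + 3), pattern 2+2+2; mod 7: f = (x^3 + 3)(x^3 + 4), pattern 3+3; mod 13: f = (x^6 + 2), pattern 6; mod 17: f = (x + 7)(x + 10)(x^2 + 7x + 15)(x^2 + 10x + 15), pattern 2+2+1+1; mod 31: f = (x + 4)(x + 7)(x + 11)(x + 20)(x + 24)(x + 27), pattern 1+1+1+1+1+1. No other pattern occurs in this range, so the set of observed cycle types is {2+2+2, 3+3, 6, 2+2+1+1, 1+1+1+1+1+1}. The candidates containing elements of all these cycle types are D_6 (6T3) of order 12, A_4 x C_2 (6T6) of order 24, S_3 x S_3 (6T9) of order 36, S_4 x C_2 (6T11) of order 48, (S_3 x S_3) : C_2 (6T13) of order 72, PGL(2,5) (6T14) of order 120, S_6 (6T16) of order 720; the others are excluded. The observed types are precisely the cycle types that occur in D_6 (6T3). Each of the other remaining candidates has further cycle types, and by the Chebotarev density theorem the matching factorization patterns would occur for a proportion of primes equal to their share of the group: A_4 x C_2 (6T6) additionally contains elements of type 2+1+1+1+1 (3 of its 24 elements, about 12% of primes); S_3 x S_3 (6T9) additionally contains elements of type 3+1+1+1 (4 of its 36 elements, about 11% of primes); S_4 x C_2 (6T11) additionally contains elements of type 4+2, 4+1+1, 2+1+1+1+1 (15 of its 48 elements, about 31% of primes); (S_3 x S_3) : C_2 (6T13) additionally contains elements of type 4+2, 3+2+1, 3+1+1+1, 2+1+1+1+1 (40 of its 72 elements, about 56% of primes); PGL(2,5) (6T14) additionally contains elements of type 5+1, 4+1+1 (54 of its 120 elements, about 45% of primes); S_6 (6T16) additionally contains elements of type 5+1, 4+2, 4+1+1, 3+2+1, 3+1+1+1, 2+1+1+1+1 (499 of its 720 elements, about 69% of primes). None of the 79 primes tested shows any such pattern (for each of these groups the chance of that is below 10^-4), which rules them out. Hence G = D_6 (6T3), of order 12.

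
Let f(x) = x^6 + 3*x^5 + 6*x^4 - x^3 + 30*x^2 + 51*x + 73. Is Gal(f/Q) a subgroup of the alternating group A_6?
The polynomial is irreducible of degree 6 over Q. Its discriminant is -276822941478912, which is not a perfect square. A Galois group lies in the alternating group exactly when the discriminant is a square in Q, so the Galois group (C_6) is not contained in A_6.

No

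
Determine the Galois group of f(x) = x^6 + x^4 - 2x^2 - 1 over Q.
6T4: A_4

The polynomial f is an irreducible sextic over Q, so G = Gal(f/Q) is one of the 16 transitive subgroups 6T1, ..., 6T16 of S_6. The discriminant of f is 153664 = 392^2, a perfect square, so G is contained in A_6. The transitive groups of degree 6 contained in A_6 are: A_4 (6T4, order 12), S_4 (6T7, order 24), (C_3 x C_3) : C_4 (6T10, order 36), PSL(2,5) (6T12, order 60), A_6 (6T15, order 360). By Dedekind's theorem, for a prime p not dividing disc(f) the degrees of the irreducible factors of f mod p form the cycle type of an element of G. Factoring f modulo the 33 such primes p <= 149 (skipping 2, 7, which divide the discriminant), each new pattern first appears at: mod 3: f = (x^3 + 2x + 1)(x^3 + 2x + 2), pattern 3+3; mod 13: f = (x + 6)(x + 7)(x^2 + 5)(x^2 + 6), pattern 2+2+1+1. No other pattern occurs in this range, so the set of observed cycle types is {3+3, 2+2+1+1}. The candidates containing elements of all these cycle types are A_4 (6T4) of order 12, S_4 (6T7) of order 24, (C_3 x C_3) : C_4 (6T10) of order 36, PSL(2,5) (6T12) of order 60, A_6 (6T15) of order 360; the others are excluded. The observed types are precisely the cycle types that occur in A_4 (6T4) (apart from the identity). Each of the other remaining candidates has further cycle types, and by the Chebotarev density theorem the matching factorization patterns would occur for a proportion of primes equal to their share of the group: S_4 (6T7) additionally contains elements of type 4+2 (6 of its 24 elements, about 25% of primes); (C_3 x C_3) : C_4 (6T10) additionally contains elements of type 4+2, 3+1+1+1 (22 of its 36 elements, about 61% of primes); PSL(2,5) (6T12) additionally contains elements of type 5+1 (24 of its 60 elements, about 40% of primes); A_6 (6T15) additionally contains elements of type 5+1, 4+2, 3+1+1+1 (274 of its 360 elements, about 76% of primes). None of the 33 primes tested shows any such pattern (for each of these groups the chance of that is below 10^-4), which rules them out. Hence G = A_4 (6T4), of order 12.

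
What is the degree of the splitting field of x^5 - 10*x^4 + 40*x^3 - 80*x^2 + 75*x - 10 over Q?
The degree of the splitting field over Q equals the order of the Galois group, so first determine the group. The polynomial f is an irreducible quintic over Q, so G = Gal(f/Q) is a transitive subgroup of S_5: one of C_5 (5T1, order 5), D_5 (5T2, order 10), F_20 (5T3, order 20), A_5 (5T4, order 60) or S_5 (5T5, order 120). The discriminant of f is 64000000 = 8000^2, a perfect square, so G is contained in A_5. The transitive groups of degree 5 contained in A_5 are: C_5 (5T1, order 5), D_5 (5T2, order 10), A_5 (5T4, order 60). By Dedekind's theorem, for a prime p not dividing disc(f) the degrees of the irreducible factors of f mod p form the cycle type of an element of G. Factoring f modulo the 23 such primes p <= 97 (skipping 2, 5, which divide the discriminant), each new pattern first appears at: mod 3: f = (x + 1)(x^2 + 1)(x^2 + x + 2), pattern 2+2+1; mod 7: f = (x^5 + 4x^4 + 5x^3 + 4x^2 + 5x + 4), pattern 5. No other pattern occurs in this range, so the set of observed cycle types is {2+2+1, 5}. The candidates containing elements of all these cycle types are D_5 (5T2) of order 10, A_5 (5T4) of order 60; the others are excluded. The observed types are precisely the cycle types that occur in D_5 (5T2) (apart from the identity). Each of the other remaining candidates has further cycle types, and by the Chebotarev density theorem the matching factorization patterns would occur for a proportion of primes equal to their share of the group: A_5 (5T4) additionally contains elements of type 3+1+1 (20 of its 60 elements, about 33% of primes). None of the 23 primes tested shows any such pattern (for each of these groups the chance of that is below 10^-4), which rules them out. Hence G = D_5 (5T2), of order 10. The Galois group D_5 (5T2) has order 10, so the splitting field has degree 10 over Q.

10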